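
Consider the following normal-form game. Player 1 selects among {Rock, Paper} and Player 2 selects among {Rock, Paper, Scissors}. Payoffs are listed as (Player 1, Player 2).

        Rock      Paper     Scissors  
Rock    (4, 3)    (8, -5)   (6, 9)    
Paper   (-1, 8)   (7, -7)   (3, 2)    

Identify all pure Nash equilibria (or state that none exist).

(Rock, Scissors)

Find each player's best response to every opponent strategy; NE are the intersections.
Player 1's best responses — vs Rock: Rock (payoff 4); vs Paper: Rock (payoff 8); vs Scissors: Rock (payoff 6).
Player 2's best responses — vs Rock: Scissors (payoff 9); vs Paper: Rock (payoff 8).
The only mutual best response is (Rock, Scissors); neither player gains by switching there.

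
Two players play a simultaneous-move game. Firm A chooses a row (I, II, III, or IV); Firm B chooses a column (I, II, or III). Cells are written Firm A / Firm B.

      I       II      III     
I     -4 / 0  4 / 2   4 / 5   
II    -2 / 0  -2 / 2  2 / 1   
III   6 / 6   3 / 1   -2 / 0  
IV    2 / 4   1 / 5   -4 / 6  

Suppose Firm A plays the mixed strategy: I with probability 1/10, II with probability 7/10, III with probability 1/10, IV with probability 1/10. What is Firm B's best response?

II

Firm B's best reply maximizes expected payoff against the mix.
I: (1/10)·0 + (7/10)·0 + (1/10)·6 + (1/10)·4 = 1
II: (1/10)·2 + (7/10)·2 + (1/10)·1 + (1/10)·5 = 11/5
III: (1/10)·5 + (7/10)·1 + (1/10)·0 + (1/10)·6 = 9/5
Highest expected payoff is 11/5, from II.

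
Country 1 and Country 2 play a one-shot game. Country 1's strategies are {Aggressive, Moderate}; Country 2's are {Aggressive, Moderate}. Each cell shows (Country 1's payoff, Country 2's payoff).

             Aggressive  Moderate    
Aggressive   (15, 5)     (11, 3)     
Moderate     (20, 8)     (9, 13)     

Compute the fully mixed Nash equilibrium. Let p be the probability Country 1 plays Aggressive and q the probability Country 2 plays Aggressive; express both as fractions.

In a mixed NE each player is indifferent between their pure strategies, so the opponent's mix sets the indifference.
Country 2 indifferent between Aggressive and Moderate: p·5 + (1−p)·8 = p·3 + (1−p)·13 ⟹ 8 + (-3)p = 13 + (-10)p ⟹ p = 5/7.
Country 1 indifferent between Aggressive and Moderate: q·15 + (1−q)·11 = q·20 + (1−q)·9 ⟹ 11 + 4q = 9 + 11q ⟹ q = 2/7.

p = 5/7, q = 2/7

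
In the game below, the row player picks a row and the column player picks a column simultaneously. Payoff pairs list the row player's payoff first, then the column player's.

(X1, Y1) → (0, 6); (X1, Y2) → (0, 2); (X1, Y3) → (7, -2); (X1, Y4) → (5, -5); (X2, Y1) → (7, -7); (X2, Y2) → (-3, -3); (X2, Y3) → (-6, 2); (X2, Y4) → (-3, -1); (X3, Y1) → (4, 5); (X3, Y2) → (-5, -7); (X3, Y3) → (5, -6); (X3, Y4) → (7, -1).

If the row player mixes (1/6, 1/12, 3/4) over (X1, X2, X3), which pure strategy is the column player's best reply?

Y1

Compute the column player's expected payoff from each pure strategy against the given mix.
Y1: (1/6)·6 + (1/12)·(-7) + (3/4)·5 = 25/6
Y2: (1/6)·2 + (1/12)·(-3) + (3/4)·(-7) = -31/6
Y3: (1/6)·(-2) + (1/12)·2 + (3/4)·(-6) = -14/3
Y4: (1/6)·(-5) + (1/12)·(-1) + (3/4)·(-1) = -5/3
Highest expected payoff is 25/6, from Y1.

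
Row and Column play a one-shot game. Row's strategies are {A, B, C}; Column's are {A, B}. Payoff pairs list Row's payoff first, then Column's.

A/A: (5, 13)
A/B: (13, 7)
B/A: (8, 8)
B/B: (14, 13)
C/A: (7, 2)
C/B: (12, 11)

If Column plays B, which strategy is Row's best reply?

With Column fixed at B, Row's payoffs are: A → 13, B → 14, C → 12.
The maximum is 14, achieved by B.

B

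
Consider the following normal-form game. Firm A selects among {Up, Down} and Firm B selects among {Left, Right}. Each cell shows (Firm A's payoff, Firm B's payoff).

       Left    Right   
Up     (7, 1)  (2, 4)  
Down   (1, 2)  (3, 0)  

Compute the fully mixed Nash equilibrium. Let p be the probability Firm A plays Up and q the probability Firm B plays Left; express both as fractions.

In a mixed NE each player is indifferent between their pure strategies, so the opponent's mix sets the indifference.
Firm B indifferent between Left and Right: p·1 + (1−p)·2 = p·4 + (1−p)·0 ⟹ 2 + (-1)p = 0 + 4p ⟹ p = 2/5.
Firm A indifferent between Up and Down: q·7 + (1−q)·2 = q·1 + (1−q)·3 ⟹ 2 + 5q = 3 + (-2)q ⟹ q = 1/7.

p = 2/5, q = 1/7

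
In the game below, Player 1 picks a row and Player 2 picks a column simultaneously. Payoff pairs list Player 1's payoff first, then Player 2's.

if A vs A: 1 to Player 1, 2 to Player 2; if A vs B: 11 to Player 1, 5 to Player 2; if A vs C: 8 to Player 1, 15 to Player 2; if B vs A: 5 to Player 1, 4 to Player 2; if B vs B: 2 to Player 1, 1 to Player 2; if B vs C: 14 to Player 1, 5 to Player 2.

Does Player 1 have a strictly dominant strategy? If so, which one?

No strictly dominant strategy

Check whether one of Player 1's strategies beats all alternatives regardless of what the opponent does.
A is not dominant: against A, B gives 5 > 1.
B is not dominant: against B, A gives 11 > 2.
No single strategy is best against every opponent action.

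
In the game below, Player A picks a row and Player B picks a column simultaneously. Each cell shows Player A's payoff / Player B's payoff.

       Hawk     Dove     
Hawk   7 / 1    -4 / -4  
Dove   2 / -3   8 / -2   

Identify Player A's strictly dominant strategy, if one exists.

A strategy is strictly dominant if it gives Player A a strictly higher payoff than every other strategy, against every choice by the opponent.
Hawk is not dominant: against Dove, Dove gives 8 > -4.
Dove is not dominant: against Hawk, Hawk gives 7 > 2.
No single strategy is best against every opponent action.

No strictly dominant strategy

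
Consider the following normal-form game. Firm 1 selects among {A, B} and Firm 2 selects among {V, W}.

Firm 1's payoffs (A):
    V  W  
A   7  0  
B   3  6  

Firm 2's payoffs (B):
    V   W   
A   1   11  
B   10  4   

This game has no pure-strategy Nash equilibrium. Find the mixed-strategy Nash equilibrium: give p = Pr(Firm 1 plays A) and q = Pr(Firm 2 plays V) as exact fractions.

p = 3/8, q = 3/5

Each player's mixing probability is pinned down by making the *other* player indifferent.
Firm 2 indifferent between V and W: p·1 + (1−p)·10 = p·11 + (1−p)·4 ⟹ 10 + (-9)p = 4 + 7p ⟹ p = 3/8.
Firm 1 indifferent between A and B: q·7 + (1−q)·0 = q·3 + (1−q)·6 ⟹ 0 + 7q = 6 + (-3)q ⟹ q = 3/5.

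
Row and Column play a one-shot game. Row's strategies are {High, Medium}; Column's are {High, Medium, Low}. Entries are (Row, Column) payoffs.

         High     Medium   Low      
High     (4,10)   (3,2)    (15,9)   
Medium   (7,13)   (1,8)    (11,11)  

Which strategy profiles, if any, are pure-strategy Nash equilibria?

(Medium, High)

Check mutual best responses: a cell is a NE iff neither player can gain by unilaterally deviating.
Row's best responses — vs High: Medium (payoff 7); vs Medium: High (payoff 3); vs Low: High (payoff 15).
Column's best responses — vs High: High (payoff 10); vs Medium: High (payoff 13).
The only mutual best response is (Medium, High); neither player gains by switching there.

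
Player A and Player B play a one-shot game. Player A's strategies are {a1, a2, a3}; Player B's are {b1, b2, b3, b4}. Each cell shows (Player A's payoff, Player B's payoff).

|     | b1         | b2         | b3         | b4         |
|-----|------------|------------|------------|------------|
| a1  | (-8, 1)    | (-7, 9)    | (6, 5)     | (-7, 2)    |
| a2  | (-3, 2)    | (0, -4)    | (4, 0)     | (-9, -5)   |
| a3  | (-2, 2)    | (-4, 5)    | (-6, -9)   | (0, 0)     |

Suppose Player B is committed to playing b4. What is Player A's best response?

With Player B fixed at b4, Player A's payoffs are: a1 → -7, a2 → -9, a3 → 0.
The maximum is 0, achieved by a3.

a3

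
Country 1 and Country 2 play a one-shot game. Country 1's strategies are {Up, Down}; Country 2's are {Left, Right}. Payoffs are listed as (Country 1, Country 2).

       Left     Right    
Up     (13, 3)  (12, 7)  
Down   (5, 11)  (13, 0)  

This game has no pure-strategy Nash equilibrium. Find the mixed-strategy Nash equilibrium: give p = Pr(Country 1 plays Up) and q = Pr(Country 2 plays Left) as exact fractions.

p = 11/15, q = 1/9

In a mixed NE each player is indifferent between their pure strategies, so the opponent's mix sets the indifference.
Country 2 indifferent between Left and Right: p·3 + (1−p)·11 = p·7 + (1−p)·0 ⟹ 11 + (-8)p = 0 + 7p ⟹ p = 11/15.
Country 1 indifferent between Up and Down: q·13 + (1−q)·12 = q·5 + (1−q)·13 ⟹ 12 + 1q = 13 + (-8)q ⟹ q = 1/9.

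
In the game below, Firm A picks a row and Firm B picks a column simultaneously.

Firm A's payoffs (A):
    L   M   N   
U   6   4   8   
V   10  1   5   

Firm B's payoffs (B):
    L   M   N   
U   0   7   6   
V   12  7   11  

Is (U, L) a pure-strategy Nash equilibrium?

No

Holding Firm B at L: Firm A gets 6 from U but could get 10 by switching to V. Firm A has a profitable deviation.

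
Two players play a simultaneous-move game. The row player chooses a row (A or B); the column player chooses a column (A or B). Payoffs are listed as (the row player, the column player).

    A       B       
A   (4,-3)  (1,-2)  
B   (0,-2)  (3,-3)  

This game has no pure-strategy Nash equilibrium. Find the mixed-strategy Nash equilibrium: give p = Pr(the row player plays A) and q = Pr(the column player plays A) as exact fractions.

Each player's mixing probability is pinned down by making the *other* player indifferent.
The column player indifferent between A and B: p·(-3) + (1−p)·(-2) = p·(-2) + (1−p)·(-3) ⟹ (-2) + (-1)p = (-3) + 1p ⟹ p = 1/2.
The row player indifferent between A and B: q·4 + (1−q)·1 = q·0 + (1−q)·3 ⟹ 1 + 3q = 3 + (-3)q ⟹ q = 1/3.

p = 1/2, q = 1/3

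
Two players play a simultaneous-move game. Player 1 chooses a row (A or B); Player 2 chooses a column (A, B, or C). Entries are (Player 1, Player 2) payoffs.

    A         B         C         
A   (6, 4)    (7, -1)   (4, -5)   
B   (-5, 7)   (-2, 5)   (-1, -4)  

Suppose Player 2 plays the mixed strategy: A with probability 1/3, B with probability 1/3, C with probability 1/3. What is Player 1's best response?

Compute Player 1's expected payoff from each pure strategy against the given mix.
A: (1/3)·6 + (1/3)·7 + (1/3)·4 = 17/3
B: (1/3)·(-5) + (1/3)·(-2) + (1/3)·(-1) = -8/3
Highest expected payoff is 17/3, from A.

A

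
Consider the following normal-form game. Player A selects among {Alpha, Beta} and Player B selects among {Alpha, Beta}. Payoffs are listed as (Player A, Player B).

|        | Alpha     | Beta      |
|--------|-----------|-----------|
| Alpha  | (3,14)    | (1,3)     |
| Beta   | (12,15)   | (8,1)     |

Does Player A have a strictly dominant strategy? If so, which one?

Check whether one of Player A's strategies beats all alternatives regardless of what the opponent does.
Beta strictly dominates: vs Alpha: 12 > 3; vs Beta: 8 > 1.

Beta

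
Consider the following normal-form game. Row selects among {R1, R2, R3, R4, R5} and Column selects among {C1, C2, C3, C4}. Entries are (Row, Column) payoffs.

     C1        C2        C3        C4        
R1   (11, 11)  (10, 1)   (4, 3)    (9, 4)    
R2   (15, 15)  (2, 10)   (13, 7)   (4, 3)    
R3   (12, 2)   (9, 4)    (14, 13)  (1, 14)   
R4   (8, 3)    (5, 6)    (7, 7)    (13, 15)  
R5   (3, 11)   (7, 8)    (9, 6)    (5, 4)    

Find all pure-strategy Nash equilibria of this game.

Find each player's best response to every opponent strategy; NE are the intersections.
Row's best responses — vs C1: R2 (payoff 15); vs C2: R1 (payoff 10); vs C3: R3 (payoff 14); vs C4: R4 (payoff 13).
Column's best responses — vs R1: C1 (payoff 11); vs R2: C1 (payoff 15); vs R3: C4 (payoff 14); vs R4: C4 (payoff 15); vs R5: C1 (payoff 11).
Mutual best responses occur at (R2, C1) and (R4, C4); at each, neither player gains by switching.

(R2, C1) and (R4, C4)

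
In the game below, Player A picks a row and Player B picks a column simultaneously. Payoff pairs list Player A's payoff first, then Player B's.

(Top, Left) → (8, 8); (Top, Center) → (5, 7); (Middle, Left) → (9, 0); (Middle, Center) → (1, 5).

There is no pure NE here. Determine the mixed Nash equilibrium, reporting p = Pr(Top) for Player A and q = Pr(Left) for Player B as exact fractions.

p = 5/6, q = 4/5

Each player's mixing probability is pinned down by making the *other* player indifferent.
Player B indifferent between Left and Center: p·8 + (1−p)·0 = p·7 + (1−p)·5 ⟹ 0 + 8p = 5 + 2p ⟹ p = 5/6.
Player A indifferent between Top and Middle: q·8 + (1−q)·5 = q·9 + (1−q)·1 ⟹ 5 + 3q = 1 + 8q ⟹ q = 4/5.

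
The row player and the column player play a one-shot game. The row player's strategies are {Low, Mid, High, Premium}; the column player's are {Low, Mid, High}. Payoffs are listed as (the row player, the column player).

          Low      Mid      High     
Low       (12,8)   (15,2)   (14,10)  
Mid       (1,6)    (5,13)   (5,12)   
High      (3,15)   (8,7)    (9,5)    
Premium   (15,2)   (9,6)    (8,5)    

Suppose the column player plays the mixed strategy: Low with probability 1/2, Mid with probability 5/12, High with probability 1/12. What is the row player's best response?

Low

Compute the row player's expected payoff from each pure strategy against the given mix.
Low: (1/2)·12 + (5/12)·15 + (1/12)·14 = 161/12
Mid: (1/2)·1 + (5/12)·5 + (1/12)·5 = 3
High: (1/2)·3 + (5/12)·8 + (1/12)·9 = 67/12
Premium: (1/2)·15 + (5/12)·9 + (1/12)·8 = 143/12
Highest expected payoff is 161/12, from Low.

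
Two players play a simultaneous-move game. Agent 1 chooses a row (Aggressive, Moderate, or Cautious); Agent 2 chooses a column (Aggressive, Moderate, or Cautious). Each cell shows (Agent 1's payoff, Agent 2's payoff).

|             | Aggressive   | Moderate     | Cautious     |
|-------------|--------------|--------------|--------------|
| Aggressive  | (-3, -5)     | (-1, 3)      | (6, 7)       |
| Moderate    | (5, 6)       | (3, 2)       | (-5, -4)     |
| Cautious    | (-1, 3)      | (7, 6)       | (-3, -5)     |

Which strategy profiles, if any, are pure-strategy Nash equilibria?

Find each player's best response to every opponent strategy; NE are the intersections.
Agent 1's best responses — vs Aggressive: Moderate (payoff 5); vs Moderate: Cautious (payoff 7); vs Cautious: Aggressive (payoff 6).
Agent 2's best responses — vs Aggressive: Cautious (payoff 7); vs Moderate: Aggressive (payoff 6); vs Cautious: Moderate (payoff 6).
Mutual best responses occur at (Aggressive, Cautious), (Moderate, Aggressive), and (Cautious, Moderate); at each, neither player gains by switching.

(Aggressive, Cautious), (Moderate, Aggressive), and (Cautious, Moderate)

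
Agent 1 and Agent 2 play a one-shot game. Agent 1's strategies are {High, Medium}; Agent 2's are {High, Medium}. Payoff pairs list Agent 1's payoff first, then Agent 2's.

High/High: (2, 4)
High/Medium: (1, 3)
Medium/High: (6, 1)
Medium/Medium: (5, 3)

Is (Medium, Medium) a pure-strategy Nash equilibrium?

Yes

Holding Agent 2 at Medium: Agent 1 gets 5 from Medium, versus 1 from High. No profitable deviation for Agent 1.
Holding Agent 1 at Medium: Agent 2 gets 3 from Medium, versus 1 from High. No profitable deviation for Agent 2 either.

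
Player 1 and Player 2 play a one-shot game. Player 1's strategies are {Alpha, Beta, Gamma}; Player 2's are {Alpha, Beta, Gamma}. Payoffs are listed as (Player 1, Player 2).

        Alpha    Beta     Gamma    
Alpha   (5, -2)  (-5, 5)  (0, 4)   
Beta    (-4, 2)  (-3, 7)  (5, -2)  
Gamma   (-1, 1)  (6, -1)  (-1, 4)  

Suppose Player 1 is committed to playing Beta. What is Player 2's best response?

Beta

With Player 1 fixed at Beta, Player 2's payoffs are: Alpha → 2, Beta → 7, Gamma → -2.
The maximum is 7, achieved by Beta.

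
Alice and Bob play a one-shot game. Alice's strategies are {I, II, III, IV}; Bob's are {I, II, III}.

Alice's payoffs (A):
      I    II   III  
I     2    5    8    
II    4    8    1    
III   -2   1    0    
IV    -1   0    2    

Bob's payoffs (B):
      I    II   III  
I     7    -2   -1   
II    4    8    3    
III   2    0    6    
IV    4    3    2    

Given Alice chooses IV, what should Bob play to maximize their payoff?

With Alice fixed at IV, Bob's payoffs are: I → 4, II → 3, III → 2.
The maximum is 4, achieved by I.

I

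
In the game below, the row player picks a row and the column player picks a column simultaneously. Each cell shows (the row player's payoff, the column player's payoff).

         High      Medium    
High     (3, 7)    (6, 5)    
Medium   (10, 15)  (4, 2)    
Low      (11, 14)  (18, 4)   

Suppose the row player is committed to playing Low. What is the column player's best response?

With the row player fixed at Low, the column player's payoffs are: High → 14, Medium → 4.
The maximum is 14, achieved by High.

High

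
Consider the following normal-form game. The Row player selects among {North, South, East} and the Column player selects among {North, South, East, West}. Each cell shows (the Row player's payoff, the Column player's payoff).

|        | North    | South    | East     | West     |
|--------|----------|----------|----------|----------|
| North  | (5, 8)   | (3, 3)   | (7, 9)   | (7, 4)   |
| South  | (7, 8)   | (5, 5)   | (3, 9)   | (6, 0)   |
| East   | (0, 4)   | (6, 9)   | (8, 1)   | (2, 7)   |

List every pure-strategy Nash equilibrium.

(East, South)

Find each player's best response to every opponent strategy; NE are the intersections.
The Row player's best responses — vs North: South (payoff 7); vs South: East (payoff 6); vs East: East (payoff 8); vs West: North (payoff 7).
The Column player's best responses — vs North: East (payoff 9); vs South: East (payoff 9); vs East: South (payoff 9).
The only mutual best response is (East, South); neither player gains by switching there.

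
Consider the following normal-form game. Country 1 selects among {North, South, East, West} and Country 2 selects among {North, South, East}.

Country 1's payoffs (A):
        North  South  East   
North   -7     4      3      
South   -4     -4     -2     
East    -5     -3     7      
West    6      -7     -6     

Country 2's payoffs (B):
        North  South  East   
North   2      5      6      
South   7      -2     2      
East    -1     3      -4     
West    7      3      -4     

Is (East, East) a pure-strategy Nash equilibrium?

No

Holding Country 2 at East: Country 1 gets 7 from East, versus 3 from North, -2 from South, -6 from West. No profitable deviation for Country 1.
Holding Country 1 at East: Country 2 gets -4 from East but could get 3 by switching to South. Country 2 has a profitable deviation.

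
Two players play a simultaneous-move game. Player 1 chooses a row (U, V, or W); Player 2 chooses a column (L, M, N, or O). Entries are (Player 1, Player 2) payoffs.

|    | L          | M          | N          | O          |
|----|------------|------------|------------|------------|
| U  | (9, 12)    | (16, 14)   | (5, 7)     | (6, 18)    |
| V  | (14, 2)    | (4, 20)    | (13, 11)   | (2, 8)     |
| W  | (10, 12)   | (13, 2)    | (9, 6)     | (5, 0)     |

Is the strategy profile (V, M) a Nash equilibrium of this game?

No

Holding Player 2 at M: Player 1 gets 4 from V but could get 16 by switching to U. Player 1 has a profitable deviation.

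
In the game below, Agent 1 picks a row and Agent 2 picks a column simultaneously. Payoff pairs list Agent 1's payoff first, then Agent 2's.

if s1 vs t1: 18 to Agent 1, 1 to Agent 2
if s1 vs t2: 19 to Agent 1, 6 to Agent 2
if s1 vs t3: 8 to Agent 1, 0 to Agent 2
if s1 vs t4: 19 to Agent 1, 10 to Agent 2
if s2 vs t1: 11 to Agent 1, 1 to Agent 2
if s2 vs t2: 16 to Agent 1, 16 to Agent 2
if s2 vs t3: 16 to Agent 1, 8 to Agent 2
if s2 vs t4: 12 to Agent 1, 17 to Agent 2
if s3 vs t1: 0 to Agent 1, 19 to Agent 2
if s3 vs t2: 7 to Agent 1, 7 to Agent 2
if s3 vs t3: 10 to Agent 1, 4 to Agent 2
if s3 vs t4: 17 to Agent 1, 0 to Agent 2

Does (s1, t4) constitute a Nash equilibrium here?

Holding Agent 2 at t4: Agent 1 gets 19 from s1, versus 12 from s2, 17 from s3. No profitable deviation for Agent 1.
Holding Agent 1 at s1: Agent 2 gets 10 from t4, versus 1 from t1, 6 from t2, 0 from t3. No profitable deviation for Agent 2 either.

Yes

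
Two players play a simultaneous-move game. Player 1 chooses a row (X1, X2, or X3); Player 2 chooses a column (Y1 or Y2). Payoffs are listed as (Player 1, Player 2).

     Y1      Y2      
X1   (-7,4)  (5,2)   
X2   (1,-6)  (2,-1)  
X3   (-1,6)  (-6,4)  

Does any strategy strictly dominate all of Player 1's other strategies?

None

A strategy is strictly dominant if it gives Player 1 a strictly higher payoff than every other strategy, against every choice by the opponent.
X1 is not dominant: against Y1, X2 gives 1 > -7.
X2 is not dominant: against Y2, X1 gives 5 > 2.
X3 is not dominant: against Y1, X2 gives 1 > -1.
No single strategy is best against every opponent action.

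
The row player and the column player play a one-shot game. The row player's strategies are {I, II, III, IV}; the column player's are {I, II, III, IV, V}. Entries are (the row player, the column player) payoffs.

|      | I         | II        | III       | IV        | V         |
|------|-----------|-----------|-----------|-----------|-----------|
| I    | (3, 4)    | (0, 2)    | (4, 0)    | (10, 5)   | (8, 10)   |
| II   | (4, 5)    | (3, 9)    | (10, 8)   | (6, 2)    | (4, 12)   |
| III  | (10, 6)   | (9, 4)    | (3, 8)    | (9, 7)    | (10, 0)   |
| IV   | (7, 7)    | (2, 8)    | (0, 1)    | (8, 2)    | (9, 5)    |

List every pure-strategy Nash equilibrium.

None

A profile is a Nash equilibrium when each player is best-responding to the other.
The row player's best responses — vs I: III (payoff 10); vs II: III (payoff 9); vs III: II (payoff 10); vs IV: I (payoff 10); vs V: III (payoff 10).
The column player's best responses — vs I: V (payoff 10); vs II: V (payoff 12); vs III: III (payoff 8); vs IV: II (payoff 8).
No cell has both players best-responding. For instance, the row player's best reply to IV is I, but against I the column player prefers V over IV.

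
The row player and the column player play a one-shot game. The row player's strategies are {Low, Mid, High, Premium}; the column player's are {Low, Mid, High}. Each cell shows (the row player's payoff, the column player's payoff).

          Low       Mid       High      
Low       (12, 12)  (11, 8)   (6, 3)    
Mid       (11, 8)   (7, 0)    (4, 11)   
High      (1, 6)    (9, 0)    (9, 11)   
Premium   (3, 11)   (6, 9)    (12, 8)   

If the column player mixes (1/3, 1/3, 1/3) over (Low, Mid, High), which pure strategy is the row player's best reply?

Low

The row player's best reply maximizes expected payoff against the mix.
Low: (1/3)·12 + (1/3)·11 + (1/3)·6 = 29/3
Mid: (1/3)·11 + (1/3)·7 + (1/3)·4 = 22/3
High: (1/3)·1 + (1/3)·9 + (1/3)·9 = 19/3
Premium: (1/3)·3 + (1/3)·6 + (1/3)·12 = 7
Highest expected payoff is 29/3, from Low.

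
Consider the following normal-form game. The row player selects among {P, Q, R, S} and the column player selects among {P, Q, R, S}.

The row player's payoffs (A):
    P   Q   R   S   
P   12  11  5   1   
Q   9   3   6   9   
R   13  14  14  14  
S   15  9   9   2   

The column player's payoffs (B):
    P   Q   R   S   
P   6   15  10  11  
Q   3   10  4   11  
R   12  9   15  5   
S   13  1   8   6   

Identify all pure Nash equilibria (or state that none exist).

(R, R) and (S, P)

Find each player's best response to every opponent strategy; NE are the intersections.
The row player's best responses — vs P: S (payoff 15); vs Q: R (payoff 14); vs R: R (payoff 14); vs S: R (payoff 14).
The column player's best responses — vs P: Q (payoff 15); vs Q: S (payoff 11); vs R: R (payoff 15); vs S: P (payoff 13).
Mutual best responses occur at (R, R) and (S, P); at each, neither player gains by switching.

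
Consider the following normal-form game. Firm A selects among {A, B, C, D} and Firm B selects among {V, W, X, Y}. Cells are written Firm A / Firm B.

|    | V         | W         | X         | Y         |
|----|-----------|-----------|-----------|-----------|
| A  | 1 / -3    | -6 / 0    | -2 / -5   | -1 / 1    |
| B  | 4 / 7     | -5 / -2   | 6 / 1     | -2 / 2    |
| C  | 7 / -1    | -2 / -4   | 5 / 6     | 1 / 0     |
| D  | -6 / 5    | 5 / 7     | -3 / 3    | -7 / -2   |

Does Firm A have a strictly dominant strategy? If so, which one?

No strictly dominant strategy

A strategy is strictly dominant if it gives Firm A a strictly higher payoff than every other strategy, against every choice by the opponent.
A is not dominant: against V, B gives 4 > 1.
B is not dominant: against V, C gives 7 > 4.
C is not dominant: against W, D gives 5 > -2.
D is not dominant: against V, A gives 1 > -6.
No single strategy is best against every opponent action.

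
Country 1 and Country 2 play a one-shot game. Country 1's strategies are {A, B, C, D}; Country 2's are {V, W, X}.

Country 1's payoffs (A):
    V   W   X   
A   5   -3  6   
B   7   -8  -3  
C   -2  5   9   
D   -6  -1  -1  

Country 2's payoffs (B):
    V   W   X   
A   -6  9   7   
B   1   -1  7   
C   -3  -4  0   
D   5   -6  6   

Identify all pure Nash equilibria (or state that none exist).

A profile is a Nash equilibrium when each player is best-responding to the other.
Country 1's best responses — vs V: B (payoff 7); vs W: C (payoff 5); vs X: C (payoff 9).
Country 2's best responses — vs A: W (payoff 9); vs B: X (payoff 7); vs C: X (payoff 0); vs D: X (payoff 6).
The only mutual best response is (C, X); neither player gains by switching there.

(C, X)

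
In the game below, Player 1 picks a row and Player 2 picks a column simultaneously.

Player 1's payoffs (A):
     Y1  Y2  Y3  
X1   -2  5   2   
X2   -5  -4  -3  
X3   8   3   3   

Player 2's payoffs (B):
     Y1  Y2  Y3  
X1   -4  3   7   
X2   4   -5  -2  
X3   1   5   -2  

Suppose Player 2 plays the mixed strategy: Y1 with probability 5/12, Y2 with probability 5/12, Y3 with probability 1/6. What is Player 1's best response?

X3

Compute Player 1's expected payoff from each pure strategy against the given mix.
X1: (5/12)·(-2) + (5/12)·5 + (1/6)·2 = 19/12
X2: (5/12)·(-5) + (5/12)·(-4) + (1/6)·(-3) = -17/4
X3: (5/12)·8 + (5/12)·3 + (1/6)·3 = 61/12
Highest expected payoff is 61/12, from X3.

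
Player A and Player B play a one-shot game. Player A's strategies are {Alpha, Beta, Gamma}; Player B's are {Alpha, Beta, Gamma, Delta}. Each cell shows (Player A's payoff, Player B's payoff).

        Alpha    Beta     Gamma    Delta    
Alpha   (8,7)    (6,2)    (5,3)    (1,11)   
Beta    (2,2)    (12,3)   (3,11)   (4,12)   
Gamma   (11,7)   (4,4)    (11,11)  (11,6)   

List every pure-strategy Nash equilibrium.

(Gamma, Gamma)

Find each player's best response to every opponent strategy; NE are the intersections.
Player A's best responses — vs Alpha: Gamma (payoff 11); vs Beta: Beta (payoff 12); vs Gamma: Gamma (payoff 11); vs Delta: Gamma (payoff 11).
Player B's best responses — vs Alpha: Delta (payoff 11); vs Beta: Delta (payoff 12); vs Gamma: Gamma (payoff 11).
The only mutual best response is (Gamma, Gamma); neither player gains by switching there.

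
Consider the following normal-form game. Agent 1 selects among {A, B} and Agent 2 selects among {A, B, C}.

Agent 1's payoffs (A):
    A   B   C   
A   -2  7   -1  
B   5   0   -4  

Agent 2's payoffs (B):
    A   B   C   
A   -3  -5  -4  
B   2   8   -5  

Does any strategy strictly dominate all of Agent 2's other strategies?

A strategy is strictly dominant if it gives Agent 2 a strictly higher payoff than every other strategy, against every choice by the opponent.
A is not dominant: against B, B gives 8 > 2.
B is not dominant: against A, A gives -3 > -5.
C is not dominant: against A, A gives -3 > -4.
No single strategy is best against every opponent action.

No strictly dominant strategy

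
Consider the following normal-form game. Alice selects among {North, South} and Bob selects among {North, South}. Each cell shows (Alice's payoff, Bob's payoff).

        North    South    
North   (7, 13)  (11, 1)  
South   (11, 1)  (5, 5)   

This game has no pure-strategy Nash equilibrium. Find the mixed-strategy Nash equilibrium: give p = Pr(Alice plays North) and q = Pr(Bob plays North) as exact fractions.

p = 1/4, q = 3/5

Each player's mixing probability is pinned down by making the *other* player indifferent.
Bob indifferent between North and South: p·13 + (1−p)·1 = p·1 + (1−p)·5 ⟹ 1 + 12p = 5 + (-4)p ⟹ p = 1/4.
Alice indifferent between North and South: q·7 + (1−q)·11 = q·11 + (1−q)·5 ⟹ 11 + (-4)q = 5 + 6q ⟹ q = 3/5.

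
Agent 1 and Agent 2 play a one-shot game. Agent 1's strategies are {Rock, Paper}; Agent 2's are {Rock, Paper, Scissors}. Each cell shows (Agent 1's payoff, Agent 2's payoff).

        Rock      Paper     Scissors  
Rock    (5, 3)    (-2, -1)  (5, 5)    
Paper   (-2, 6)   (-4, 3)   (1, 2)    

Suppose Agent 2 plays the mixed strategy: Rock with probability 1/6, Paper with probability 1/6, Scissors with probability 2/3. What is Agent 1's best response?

Rock

Compute Agent 1's expected payoff from each pure strategy against the given mix.
Rock: (1/6)·5 + (1/6)·(-2) + (2/3)·5 = 23/6
Paper: (1/6)·(-2) + (1/6)·(-4) + (2/3)·1 = -1/3
Highest expected payoff is 23/6, from Rock.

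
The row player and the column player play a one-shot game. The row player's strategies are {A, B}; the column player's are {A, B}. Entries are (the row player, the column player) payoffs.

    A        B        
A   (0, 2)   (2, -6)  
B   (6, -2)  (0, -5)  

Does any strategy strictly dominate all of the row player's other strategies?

None

A strategy is strictly dominant if it gives the row player a strictly higher payoff than every other strategy, against every choice by the opponent.
A is not dominant: against A, B gives 6 > 0.
B is not dominant: against B, A gives 2 > 0.
No single strategy is best against every opponent action.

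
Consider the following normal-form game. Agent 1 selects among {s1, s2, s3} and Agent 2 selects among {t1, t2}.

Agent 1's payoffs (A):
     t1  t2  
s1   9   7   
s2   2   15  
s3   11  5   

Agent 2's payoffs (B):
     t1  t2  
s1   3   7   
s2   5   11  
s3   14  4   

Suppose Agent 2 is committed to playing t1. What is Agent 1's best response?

With Agent 2 fixed at t1, Agent 1's payoffs are: s1 → 9, s2 → 2, s3 → 11.
The maximum is 11, achieved by s3.

s3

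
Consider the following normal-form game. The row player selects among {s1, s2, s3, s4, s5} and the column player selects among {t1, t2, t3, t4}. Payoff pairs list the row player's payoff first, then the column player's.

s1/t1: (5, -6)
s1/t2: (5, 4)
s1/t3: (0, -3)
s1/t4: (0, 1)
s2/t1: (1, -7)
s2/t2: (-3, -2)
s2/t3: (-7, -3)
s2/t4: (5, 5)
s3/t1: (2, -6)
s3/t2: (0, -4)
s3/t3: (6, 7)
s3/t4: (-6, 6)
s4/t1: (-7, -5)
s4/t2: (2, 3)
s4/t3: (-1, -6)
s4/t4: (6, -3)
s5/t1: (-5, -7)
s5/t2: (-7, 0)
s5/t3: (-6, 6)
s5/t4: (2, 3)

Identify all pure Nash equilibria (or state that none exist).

(s1, t2) and (s3, t3)

A profile is a Nash equilibrium when each player is best-responding to the other.
The row player's best responses — vs t1: s1 (payoff 5); vs t2: s1 (payoff 5); vs t3: s3 (payoff 6); vs t4: s4 (payoff 6).
The column player's best responses — vs s1: t2 (payoff 4); vs s2: t4 (payoff 5); vs s3: t3 (payoff 7); vs s4: t2 (payoff 3); vs s5: t3 (payoff 6).
Mutual best responses occur at (s1, t2) and (s3, t3); at each, neither player gains by switching.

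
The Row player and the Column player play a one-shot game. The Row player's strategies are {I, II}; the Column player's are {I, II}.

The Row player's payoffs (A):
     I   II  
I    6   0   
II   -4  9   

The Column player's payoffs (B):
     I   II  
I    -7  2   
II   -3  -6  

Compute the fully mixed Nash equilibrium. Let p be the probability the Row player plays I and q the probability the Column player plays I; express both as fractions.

p = 1/4, q = 9/19

In a mixed NE each player is indifferent between their pure strategies, so the opponent's mix sets the indifference.
The Column player indifferent between I and II: p·(-7) + (1−p)·(-3) = p·2 + (1−p)·(-6) ⟹ (-3) + (-4)p = (-6) + 8p ⟹ p = 1/4.
The Row player indifferent between I and II: q·6 + (1−q)·0 = q·(-4) + (1−q)·9 ⟹ 0 + 6q = 9 + (-13)q ⟹ q = 9/19.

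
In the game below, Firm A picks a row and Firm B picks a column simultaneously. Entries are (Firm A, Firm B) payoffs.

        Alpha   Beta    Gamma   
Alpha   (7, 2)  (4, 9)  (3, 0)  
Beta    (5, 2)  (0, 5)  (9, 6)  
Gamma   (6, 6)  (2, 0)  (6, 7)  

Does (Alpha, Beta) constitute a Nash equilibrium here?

Holding Firm B at Beta: Firm A gets 4 from Alpha, versus 0 from Beta, 2 from Gamma. No profitable deviation for Firm A.
Holding Firm A at Alpha: Firm B gets 9 from Beta, versus 2 from Alpha, 0 from Gamma. No profitable deviation for Firm B either.

Yes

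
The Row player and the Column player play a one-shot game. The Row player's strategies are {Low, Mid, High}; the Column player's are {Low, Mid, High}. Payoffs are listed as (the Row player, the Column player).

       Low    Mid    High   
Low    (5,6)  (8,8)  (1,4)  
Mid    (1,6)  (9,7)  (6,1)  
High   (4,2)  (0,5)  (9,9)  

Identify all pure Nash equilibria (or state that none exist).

(Mid, Mid) and (High, High)

Check mutual best responses: a cell is a NE iff neither player can gain by unilaterally deviating.
The Row player's best responses — vs Low: Low (payoff 5); vs Mid: Mid (payoff 9); vs High: High (payoff 9).
The Column player's best responses — vs Low: Mid (payoff 8); vs Mid: Mid (payoff 7); vs High: High (payoff 9).
Mutual best responses occur at (Mid, Mid) and (High, High); at each, neither player gains by switching.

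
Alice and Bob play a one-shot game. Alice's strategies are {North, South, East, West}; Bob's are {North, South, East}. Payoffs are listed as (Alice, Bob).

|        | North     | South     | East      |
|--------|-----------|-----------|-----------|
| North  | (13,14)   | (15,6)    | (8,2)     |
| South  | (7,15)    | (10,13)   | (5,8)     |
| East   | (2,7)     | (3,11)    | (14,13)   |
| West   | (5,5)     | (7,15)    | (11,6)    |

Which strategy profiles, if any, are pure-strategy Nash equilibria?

Check mutual best responses: a cell is a NE iff neither player can gain by unilaterally deviating.
Alice's best responses — vs North: North (payoff 13); vs South: North (payoff 15); vs East: East (payoff 14).
Bob's best responses — vs North: North (payoff 14); vs South: North (payoff 15); vs East: East (payoff 13); vs West: South (payoff 15).
Mutual best responses occur at (North, North) and (East, East); at each, neither player gains by switching.

(North, North) and (East, East)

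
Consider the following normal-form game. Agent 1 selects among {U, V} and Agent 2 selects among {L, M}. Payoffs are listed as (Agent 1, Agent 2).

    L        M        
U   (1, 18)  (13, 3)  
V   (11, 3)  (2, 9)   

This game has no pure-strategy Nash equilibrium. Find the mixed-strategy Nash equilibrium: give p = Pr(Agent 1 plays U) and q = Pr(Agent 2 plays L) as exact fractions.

p = 2/7, q = 11/21

In a mixed NE each player is indifferent between their pure strategies, so the opponent's mix sets the indifference.
Agent 2 indifferent between L and M: p·18 + (1−p)·3 = p·3 + (1−p)·9 ⟹ 3 + 15p = 9 + (-6)p ⟹ p = 2/7.
Agent 1 indifferent between U and V: q·1 + (1−q)·13 = q·11 + (1−q)·2 ⟹ 13 + (-12)q = 2 + 9q ⟹ q = 11/21.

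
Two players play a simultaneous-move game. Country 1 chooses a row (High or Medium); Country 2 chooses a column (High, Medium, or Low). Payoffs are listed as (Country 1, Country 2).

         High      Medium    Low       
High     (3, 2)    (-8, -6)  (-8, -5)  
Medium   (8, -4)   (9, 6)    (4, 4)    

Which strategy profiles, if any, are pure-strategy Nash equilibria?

(Medium, Medium)

Check mutual best responses: a cell is a NE iff neither player can gain by unilaterally deviating.
Country 1's best responses — vs High: Medium (payoff 8); vs Medium: Medium (payoff 9); vs Low: Medium (payoff 4).
Country 2's best responses — vs High: High (payoff 2); vs Medium: Medium (payoff 6).
The only mutual best response is (Medium, Medium); neither player gains by switching there.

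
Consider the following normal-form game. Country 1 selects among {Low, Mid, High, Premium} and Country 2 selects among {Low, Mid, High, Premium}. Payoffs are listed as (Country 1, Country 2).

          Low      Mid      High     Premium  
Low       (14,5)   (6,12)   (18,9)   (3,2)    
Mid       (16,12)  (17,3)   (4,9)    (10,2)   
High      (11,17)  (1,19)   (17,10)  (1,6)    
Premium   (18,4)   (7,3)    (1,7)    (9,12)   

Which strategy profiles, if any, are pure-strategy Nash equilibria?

Check mutual best responses: a cell is a NE iff neither player can gain by unilaterally deviating.
Country 1's best responses — vs Low: Premium (payoff 18); vs Mid: Mid (payoff 17); vs High: Low (payoff 18); vs Premium: Mid (payoff 10).
Country 2's best responses — vs Low: Mid (payoff 12); vs Mid: Low (payoff 12); vs High: Mid (payoff 19); vs Premium: Premium (payoff 12).
No cell has both players best-responding. For instance, Country 1's best reply to Mid is Mid, but against Mid Country 2 prefers Low over Mid.

There is no pure-strategy Nash equilibrium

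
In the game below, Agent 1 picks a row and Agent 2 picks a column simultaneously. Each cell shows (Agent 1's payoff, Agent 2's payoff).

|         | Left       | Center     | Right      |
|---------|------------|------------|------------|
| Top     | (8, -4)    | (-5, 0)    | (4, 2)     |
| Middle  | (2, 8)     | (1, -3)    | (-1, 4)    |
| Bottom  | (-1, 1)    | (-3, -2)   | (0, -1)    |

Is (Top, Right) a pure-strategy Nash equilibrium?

Holding Agent 2 at Right: Agent 1 gets 4 from Top, versus -1 from Middle, 0 from Bottom. No profitable deviation for Agent 1.
Holding Agent 1 at Top: Agent 2 gets 2 from Right, versus -4 from Left, 0 from Center. No profitable deviation for Agent 2 either.

Yes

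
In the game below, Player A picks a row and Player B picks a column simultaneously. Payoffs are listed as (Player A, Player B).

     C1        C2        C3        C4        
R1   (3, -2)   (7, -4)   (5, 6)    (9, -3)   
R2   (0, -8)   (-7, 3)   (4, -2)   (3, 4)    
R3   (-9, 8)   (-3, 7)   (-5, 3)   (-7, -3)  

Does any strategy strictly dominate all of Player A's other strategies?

A strategy is strictly dominant if it gives Player A a strictly higher payoff than every other strategy, against every choice by the opponent.
R1 strictly dominates: vs C1: 3 > each of {0, -9}; vs C2: 7 > each of {-7, -3}; vs C3: 5 > each of {4, -5}; vs C4: 9 > each of {3, -7}.

R1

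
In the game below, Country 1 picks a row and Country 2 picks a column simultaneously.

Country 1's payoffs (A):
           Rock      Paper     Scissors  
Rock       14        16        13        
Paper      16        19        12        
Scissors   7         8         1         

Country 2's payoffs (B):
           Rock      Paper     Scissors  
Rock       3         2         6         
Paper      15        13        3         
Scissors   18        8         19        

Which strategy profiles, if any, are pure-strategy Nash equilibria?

(Rock, Scissors) and (Paper, Rock)

Find each player's best response to every opponent strategy; NE are the intersections.
Country 1's best responses — vs Rock: Paper (payoff 16); vs Paper: Paper (payoff 19); vs Scissors: Rock (payoff 13).
Country 2's best responses — vs Rock: Scissors (payoff 6); vs Paper: Rock (payoff 15); vs Scissors: Scissors (payoff 19).
Mutual best responses occur at (Rock, Scissors) and (Paper, Rock); at each, neither player gains by switching.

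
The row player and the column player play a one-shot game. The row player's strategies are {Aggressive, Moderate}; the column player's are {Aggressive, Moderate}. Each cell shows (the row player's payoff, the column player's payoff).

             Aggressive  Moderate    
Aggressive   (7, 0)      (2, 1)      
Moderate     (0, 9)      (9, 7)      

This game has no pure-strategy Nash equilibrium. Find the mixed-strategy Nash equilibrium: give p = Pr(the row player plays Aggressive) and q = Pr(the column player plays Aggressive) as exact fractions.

In a mixed NE each player is indifferent between their pure strategies, so the opponent's mix sets the indifference.
The column player indifferent between Aggressive and Moderate: p·0 + (1−p)·9 = p·1 + (1−p)·7 ⟹ 9 + (-9)p = 7 + (-6)p ⟹ p = 2/3.
The row player indifferent between Aggressive and Moderate: q·7 + (1−q)·2 = q·0 + (1−q)·9 ⟹ 2 + 5q = 9 + (-9)q ⟹ q = 1/2.

p = 2/3, q = 1/2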